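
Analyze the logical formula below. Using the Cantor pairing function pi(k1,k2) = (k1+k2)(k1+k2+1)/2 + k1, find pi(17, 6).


k1 + k2 = 23
(k1+k2)(k1+k2+1)/2 = 23 * 24 / 2 = 276
pi = 276 + 17 = 293

293


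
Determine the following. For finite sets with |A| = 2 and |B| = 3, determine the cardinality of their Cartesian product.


The Cartesian product A x B contains all ordered pairs (a, b).
|A x B| = |A| * |B| = 2 * 3 = 6

6


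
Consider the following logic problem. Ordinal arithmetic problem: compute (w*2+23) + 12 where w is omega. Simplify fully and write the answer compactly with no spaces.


Compute (w*2+23) + 12.
Ordinal + is associative but NOT commutative; for finite n>0, n + w = w but w + n stays w+n.
By associativity: (w*2+23) + 12 = w*2 + (23+12) = w*2+35.
Result = w*2+35

w*2+35


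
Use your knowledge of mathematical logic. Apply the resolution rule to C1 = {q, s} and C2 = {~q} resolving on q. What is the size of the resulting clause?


Remove q from C1 and ~q from C2.
C1 remainder: {s}
C2 remainder: {}
Union (resolvent): {s}
Resolvent has 1 literal(s).

1


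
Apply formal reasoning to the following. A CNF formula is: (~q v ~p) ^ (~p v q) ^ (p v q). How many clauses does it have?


A CNF formula is a conjunction of clauses.
Clauses are separated by ^.
Counting the conjuncts: 3 clauses.

3


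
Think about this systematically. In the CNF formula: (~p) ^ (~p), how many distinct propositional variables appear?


Identify each variable that appears in the formula.
Variables found: p
Count = 1

1


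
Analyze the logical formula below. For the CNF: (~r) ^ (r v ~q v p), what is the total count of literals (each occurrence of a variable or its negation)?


Counting literals in each clause:
Clause 1: 1 literal(s)
Clause 2: 3 literal(s)
Total = 4

4


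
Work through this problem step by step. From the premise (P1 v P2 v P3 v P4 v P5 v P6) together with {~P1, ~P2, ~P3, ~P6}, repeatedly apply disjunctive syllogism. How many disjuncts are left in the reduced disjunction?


Original disjuncts (6): P1, P2, P3, P4, P5, P6
Negated (eliminate): ~P1, ~P2, ~P3, ~P6
Remaining disjuncts: P4, P5
Count = 6 - 4 = 2

2


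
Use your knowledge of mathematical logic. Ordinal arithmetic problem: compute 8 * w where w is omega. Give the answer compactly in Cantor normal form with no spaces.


Compute 8 * w.
Ordinal * is associative and left-distributive over +, but NOT commutative; for finite n>1, n*w = w but w*n stays w*n.
For finite n>0, n * w = sup{n*k : k<w} = w. So 8 * w = w.
Result = w

w


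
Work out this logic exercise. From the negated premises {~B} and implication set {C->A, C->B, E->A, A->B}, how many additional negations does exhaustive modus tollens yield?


Initial negated facts: {~B}
Apply modus tollens to closure:
  ~B and C->B  =>  ~C
  ~B and A->B  =>  ~A
  ~A and E->A  =>  ~E
Final negated: {~A, ~B, ~C, ~E}
New negations: {~A, ~C, ~E}
Count = 3

3


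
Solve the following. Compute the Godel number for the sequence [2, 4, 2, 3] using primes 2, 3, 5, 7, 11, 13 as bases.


Encode each element as an exponent of the corresponding prime:
  2^2 = 4
  3^4 = 81
  5^2 = 25
  7^3 = 343
Product = 4 * 81 * 25 * 343 = 2778300

2778300


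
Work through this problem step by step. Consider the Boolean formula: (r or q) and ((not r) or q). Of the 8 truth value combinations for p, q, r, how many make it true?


Evaluate all 8 assignments for p, q, r:
p=0, q=0, r=0: 0
p=0, q=0, r=1: 0
p=0, q=1, r=0: 1
p=0, q=1, r=1: 1
p=1, q=0, r=0: 0
p=1, q=0, r=1: 0
p=1, q=1, r=0: 1
p=1, q=1, r=1: 1
Satisfying count = 4

4


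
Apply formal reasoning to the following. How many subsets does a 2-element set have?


The power set of a set with n elements has 2^n elements.
|P(S)| = 2^2 = 4

4


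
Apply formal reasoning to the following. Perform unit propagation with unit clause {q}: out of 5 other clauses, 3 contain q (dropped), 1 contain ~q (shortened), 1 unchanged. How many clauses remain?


Satisfied (removed): 3
Shortened (remain): 1
Unchanged (remain): 1
Remaining = 1 + 1 = 2

2


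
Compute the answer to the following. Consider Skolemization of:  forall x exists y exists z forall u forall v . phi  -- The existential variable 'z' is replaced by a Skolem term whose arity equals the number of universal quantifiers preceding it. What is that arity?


Quantifier prefix: forall x exists y exists z forall u forall v
'z' is existentially quantified at position 3.
Universal variables preceding it: x
Skolem function arity = 1

1


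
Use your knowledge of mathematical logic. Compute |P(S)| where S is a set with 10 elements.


The power set of a set with n elements has 2^n elements.
|P(S)| = 2^10 = 1024

1024


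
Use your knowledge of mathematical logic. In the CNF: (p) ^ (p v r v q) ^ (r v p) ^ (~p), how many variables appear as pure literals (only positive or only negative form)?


Check each variable for pure literal status:
p: mixed (not pure)
q: pure positive
r: pure positive
Pure literal count = 2

2


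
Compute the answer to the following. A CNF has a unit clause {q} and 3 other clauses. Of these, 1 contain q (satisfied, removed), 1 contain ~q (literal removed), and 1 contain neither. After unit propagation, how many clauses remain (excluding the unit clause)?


Satisfied (removed): 1
Shortened (remain): 1
Unchanged (remain): 1
Remaining = 1 + 1 = 2

2


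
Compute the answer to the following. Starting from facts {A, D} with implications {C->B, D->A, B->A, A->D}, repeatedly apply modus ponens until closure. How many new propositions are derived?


Initial facts: {A, D}
Apply modus ponens to closure:
  (no implication fires)
Final known: {A, D}
New propositions: {(none)}
Count = 0

0


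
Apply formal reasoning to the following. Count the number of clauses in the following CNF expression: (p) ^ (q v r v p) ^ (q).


A CNF formula is a conjunction of clauses.
Clauses are separated by ^.
Counting the conjuncts: 3 clauses.

3


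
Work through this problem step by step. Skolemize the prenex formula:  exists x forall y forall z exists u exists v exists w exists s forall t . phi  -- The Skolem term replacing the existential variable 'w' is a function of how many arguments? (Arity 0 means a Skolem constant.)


Quantifier prefix: exists x forall y forall z exists u exists v exists w exists s forall t
'w' is existentially quantified at position 6.
Universal variables preceding it: y, z
Skolem function arity = 2

2


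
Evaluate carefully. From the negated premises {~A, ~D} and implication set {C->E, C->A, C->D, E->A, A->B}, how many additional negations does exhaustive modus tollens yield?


Initial negated facts: {~A, ~D}
Apply modus tollens to closure:
  ~A and C->A  =>  ~C
  ~A and E->A  =>  ~E
Final negated: {~A, ~C, ~D, ~E}
New negations: {~C, ~E}
Count = 2

2


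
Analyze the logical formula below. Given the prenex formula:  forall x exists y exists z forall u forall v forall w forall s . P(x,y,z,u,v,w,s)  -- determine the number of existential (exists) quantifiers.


Quantifier prefix: forall x exists y exists z forall u forall v forall w forall s
Mark each quantifier type:
  U E E U U U U
Universal count = 5, Existential count = 2
Asked for existential (exists) quantifiers: 2

2


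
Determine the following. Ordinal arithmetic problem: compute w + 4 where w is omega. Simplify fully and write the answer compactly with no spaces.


Compute w + 4.
Ordinal + is associative but NOT commutative; for finite n>0, n + w = w but w + n stays w+n.
w + 4 is already in normal form (a successor ordinal beyond w).
Result = w+4

w+4


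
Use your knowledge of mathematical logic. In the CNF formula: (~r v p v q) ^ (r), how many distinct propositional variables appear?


Identify each variable that appears in the formula.
Variables found: p, q, r
Count = 3

3


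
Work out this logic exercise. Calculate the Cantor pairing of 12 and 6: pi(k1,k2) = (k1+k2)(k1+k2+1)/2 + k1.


k1 + k2 = 18
(k1+k2)(k1+k2+1)/2 = 18 * 19 / 2 = 171
pi = 171 + 12 = 183

183


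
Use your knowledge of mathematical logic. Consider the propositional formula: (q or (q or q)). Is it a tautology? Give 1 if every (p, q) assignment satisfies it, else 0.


Check all 4 assignments:
p=0, q=0: 0
p=0, q=1: 1
p=1, q=0: 0
p=1, q=1: 1
Satisfying count = 2/4.
Tautology iff count = 4: no.

0


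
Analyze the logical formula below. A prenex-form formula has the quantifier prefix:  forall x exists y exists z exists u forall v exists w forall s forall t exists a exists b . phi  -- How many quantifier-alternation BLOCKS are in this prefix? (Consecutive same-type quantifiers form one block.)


Quantifier-type sequence: A E E E A E A A E E  (A=forall, E=exists)
Group into maximal same-type runs:
  Ax1 | Ex3 | Ax1 | Ex1 | Ax2 | Ex2
Number of blocks = 6

6


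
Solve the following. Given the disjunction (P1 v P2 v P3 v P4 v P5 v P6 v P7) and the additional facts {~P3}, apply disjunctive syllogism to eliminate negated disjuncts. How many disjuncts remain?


Original disjuncts (7): P1, P2, P3, P4, P5, P6, P7
Negated (eliminate): ~P3
Remaining disjuncts: P1, P2, P4, P5, P6, P7
Count = 7 - 1 = 6

6


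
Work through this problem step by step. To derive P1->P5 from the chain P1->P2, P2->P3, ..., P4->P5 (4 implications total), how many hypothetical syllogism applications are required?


With 4 implications in a chain connecting 5 propositions:
P1->P2, P2->P3, ..., P4->P5
Steps needed = (number of implications) - 1 = 4 - 1 = 3

3


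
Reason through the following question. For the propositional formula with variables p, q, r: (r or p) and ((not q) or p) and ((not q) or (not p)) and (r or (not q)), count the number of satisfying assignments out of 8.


Evaluate all 8 assignments for p, q, r:
p=0, q=0, r=0: 0
p=0, q=0, r=1: 1
p=0, q=1, r=0: 0
p=0, q=1, r=1: 0
p=1, q=0, r=0: 1
p=1, q=0, r=1: 1
p=1, q=1, r=0: 0
p=1, q=1, r=1: 0
Satisfying count = 3

3


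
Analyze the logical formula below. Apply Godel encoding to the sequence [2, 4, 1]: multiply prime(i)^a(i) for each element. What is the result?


Encode each element as an exponent of the corresponding prime:
  2^2 = 4
  3^4 = 81
  5^1 = 5
Product = 4 * 81 * 5 = 1620

1620


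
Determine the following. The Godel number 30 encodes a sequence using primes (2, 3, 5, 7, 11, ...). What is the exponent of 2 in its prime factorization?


Factorize 30 by dividing by 2 repeatedly.
Division steps: 2 divides 30 exactly 1 time(s).
Exponent of 2 = 1

1


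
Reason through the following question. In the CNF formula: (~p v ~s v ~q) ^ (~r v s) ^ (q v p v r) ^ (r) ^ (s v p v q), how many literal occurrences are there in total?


Counting literals in each clause:
Clause 1: 3 literal(s)
Clause 2: 2 literal(s)
Clause 3: 3 literal(s)
Clause 4: 1 literal(s)
Clause 5: 3 literal(s)
Total = 12

12


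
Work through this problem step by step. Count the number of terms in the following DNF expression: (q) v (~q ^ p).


A DNF formula is a disjunction of terms (conjunctions).
Terms are separated by v.
Counting the disjuncts: 2 terms.

2


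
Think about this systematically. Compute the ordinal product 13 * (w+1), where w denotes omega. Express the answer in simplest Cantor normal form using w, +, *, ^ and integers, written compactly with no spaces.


Compute 13 * (w+1).
Ordinal * is associative and left-distributive over +, but NOT commutative; for finite n>1, n*w = w but w*n stays w*n.
By left-distributivity: 13 * (w+1) = 13*w + 13*1 = w + 13 = w+13.
Result = w+13

w+13


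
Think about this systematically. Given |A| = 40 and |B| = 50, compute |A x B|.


The Cartesian product A x B contains all ordered pairs (a, b).
|A x B| = |A| * |B| = 40 * 50 = 2000

2000


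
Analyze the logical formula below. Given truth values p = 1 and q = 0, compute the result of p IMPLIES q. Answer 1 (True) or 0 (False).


p = 1, q = 0
Operation: p IMPLIES q
Evaluate: 1 IMPLIES 0 = 0

0


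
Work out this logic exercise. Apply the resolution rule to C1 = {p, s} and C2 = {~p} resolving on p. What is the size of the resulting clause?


Remove p from C1 and ~p from C2.
C1 remainder: {s}
C2 remainder: {}
Union (resolvent): {s}
Resolvent has 1 literal(s).

1


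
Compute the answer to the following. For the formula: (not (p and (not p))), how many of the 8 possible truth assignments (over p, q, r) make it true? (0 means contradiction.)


Check all 8 assignments:
p=0, q=0, r=0: 1
p=0, q=0, r=1: 1
p=0, q=1, r=0: 1
p=0, q=1, r=1: 1
p=1, q=0, r=0: 1
p=1, q=0, r=1: 1
p=1, q=1, r=0: 1
p=1, q=1, r=1: 1
Count of True = 8

8


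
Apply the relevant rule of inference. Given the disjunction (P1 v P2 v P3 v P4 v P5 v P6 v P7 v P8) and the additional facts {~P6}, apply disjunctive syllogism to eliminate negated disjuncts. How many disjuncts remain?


Original disjuncts (8): P1, P2, P3, P4, P5, P6, P7, P8
Negated (eliminate): ~P6
Remaining disjuncts: P1, P2, P3, P4, P5, P7, P8
Count = 8 - 1 = 7

7


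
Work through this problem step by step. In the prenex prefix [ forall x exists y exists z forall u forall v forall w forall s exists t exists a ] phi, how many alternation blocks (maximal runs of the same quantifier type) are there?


Quantifier-type sequence: A E E A A A A E E  (A=forall, E=exists)
Group into maximal same-type runs:
  Ax1 | Ex2 | Ax4 | Ex2
Number of blocks = 4

4


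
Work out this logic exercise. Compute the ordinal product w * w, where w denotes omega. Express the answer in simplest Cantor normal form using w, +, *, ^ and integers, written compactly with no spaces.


Compute w * w.
Ordinal * is associative and left-distributive over +, but NOT commutative; for finite n>1, n*w = w but w*n stays w*n.
w * w = w^2 by definition.
Result = w^2

w^2


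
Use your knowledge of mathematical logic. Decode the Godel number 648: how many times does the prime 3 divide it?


Factorize 648 by dividing by 3 repeatedly.
Division steps: 3 divides 648 exactly 4 time(s).
Exponent of 3 = 4

4


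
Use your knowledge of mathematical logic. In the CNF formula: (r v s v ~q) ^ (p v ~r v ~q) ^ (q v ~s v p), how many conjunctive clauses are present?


A CNF formula is a conjunction of clauses.
Clauses are separated by ^.
Counting the conjuncts: 3 clauses.

3


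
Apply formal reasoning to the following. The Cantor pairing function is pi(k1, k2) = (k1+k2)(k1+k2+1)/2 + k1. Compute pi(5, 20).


k1 + k2 = 25
(k1+k2)(k1+k2+1)/2 = 25 * 26 / 2 = 325
pi = 325 + 5 = 330

330


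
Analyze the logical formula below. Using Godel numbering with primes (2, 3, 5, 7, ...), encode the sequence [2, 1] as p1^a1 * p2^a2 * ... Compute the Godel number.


Encode each element as an exponent of the corresponding prime:
  2^2 = 4
  3^1 = 3
Product = 4 * 3 = 12

12


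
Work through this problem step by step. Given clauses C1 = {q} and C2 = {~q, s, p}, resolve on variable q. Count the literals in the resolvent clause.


Remove q from C1 and ~q from C2.
C1 remainder: {}
C2 remainder: {s, p}
Union (resolvent): {p, s}
Resolvent has 2 literal(s).

2


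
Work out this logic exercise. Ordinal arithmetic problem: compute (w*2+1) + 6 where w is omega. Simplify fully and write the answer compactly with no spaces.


Compute (w*2+1) + 6.
Ordinal + is associative but NOT commutative; for finite n>0, n + w = w but w + n stays w+n.
By associativity: (w*2+1) + 6 = w*2 + (1+6) = w*2+7.
Result = w*2+7

w*2+7


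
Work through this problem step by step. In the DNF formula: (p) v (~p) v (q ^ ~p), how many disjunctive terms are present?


A DNF formula is a disjunction of terms (conjunctions).
Terms are separated by v.
Counting the disjuncts: 3 terms.

3


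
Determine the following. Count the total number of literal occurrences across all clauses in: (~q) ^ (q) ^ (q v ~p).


Counting literals in each clause:
Clause 1: 1 literal(s)
Clause 2: 1 literal(s)
Clause 3: 2 literal(s)
Total = 4

4


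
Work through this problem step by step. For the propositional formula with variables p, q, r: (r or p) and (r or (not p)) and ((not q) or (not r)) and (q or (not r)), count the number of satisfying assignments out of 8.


Evaluate all 8 assignments for p, q, r:
p=0, q=0, r=0: 0
p=0, q=0, r=1: 0
p=0, q=1, r=0: 0
p=0, q=1, r=1: 0
p=1, q=0, r=0: 0
p=1, q=0, r=1: 0
p=1, q=1, r=0: 0
p=1, q=1, r=1: 0
Satisfying count = 0

0


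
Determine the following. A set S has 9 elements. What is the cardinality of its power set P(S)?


The power set of a set with n elements has 2^n elements.
|P(S)| = 2^9 = 512

512


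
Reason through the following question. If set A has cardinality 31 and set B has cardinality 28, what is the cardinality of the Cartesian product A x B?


The Cartesian product A x B contains all ordered pairs (a, b).
|A x B| = |A| * |B| = 31 * 28 = 868

868


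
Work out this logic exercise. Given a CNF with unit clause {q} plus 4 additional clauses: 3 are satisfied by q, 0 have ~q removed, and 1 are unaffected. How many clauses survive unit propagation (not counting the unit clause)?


Satisfied (removed): 3
Shortened (remain): 0
Unchanged (remain): 1
Remaining = 0 + 1 = 1

1


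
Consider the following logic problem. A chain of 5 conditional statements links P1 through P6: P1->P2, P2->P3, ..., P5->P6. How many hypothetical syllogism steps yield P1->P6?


With 5 implications in a chain connecting 6 propositions:
P1->P2, P2->P3, ..., P5->P6
Steps needed = (number of implications) - 1 = 5 - 1 = 4

4


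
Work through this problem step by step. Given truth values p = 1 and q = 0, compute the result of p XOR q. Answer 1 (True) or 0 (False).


p = 1, q = 0
Operation: p XOR q
Evaluate: 1 XOR 0 = 1

1


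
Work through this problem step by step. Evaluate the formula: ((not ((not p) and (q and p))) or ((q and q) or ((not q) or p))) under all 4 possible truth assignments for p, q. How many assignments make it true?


Check all 4 assignments:
p=0, q=0: 1
p=0, q=1: 1
p=1, q=0: 1
p=1, q=1: 1
Count of True = 4

4


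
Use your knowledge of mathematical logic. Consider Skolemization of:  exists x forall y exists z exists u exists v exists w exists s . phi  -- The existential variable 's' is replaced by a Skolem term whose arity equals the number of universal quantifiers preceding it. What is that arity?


Quantifier prefix: exists x forall y exists z exists u exists v exists w exists s
's' is existentially quantified at position 7.
Universal variables preceding it: y
Skolem function arity = 1

1


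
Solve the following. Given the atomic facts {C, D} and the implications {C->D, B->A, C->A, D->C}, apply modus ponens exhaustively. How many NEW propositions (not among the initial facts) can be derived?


Initial facts: {C, D}
Apply modus ponens to closure:
  C and C->A  =>  A
Final known: {A, C, D}
New propositions: {A}
Count = 1

1


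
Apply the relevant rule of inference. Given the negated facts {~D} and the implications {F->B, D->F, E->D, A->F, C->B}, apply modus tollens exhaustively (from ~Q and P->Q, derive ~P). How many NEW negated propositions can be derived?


Initial negated facts: {~D}
Apply modus tollens to closure:
  ~D and E->D  =>  ~E
Final negated: {~D, ~E}
New negations: {~E}
Count = 1

1


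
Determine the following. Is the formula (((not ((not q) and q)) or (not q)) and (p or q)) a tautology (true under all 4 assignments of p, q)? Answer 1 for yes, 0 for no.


Check all 4 assignments:
p=0, q=0: 0
p=0, q=1: 1
p=1, q=0: 1
p=1, q=1: 1
Satisfying count = 3/4.
Tautology iff count = 4: no.

0


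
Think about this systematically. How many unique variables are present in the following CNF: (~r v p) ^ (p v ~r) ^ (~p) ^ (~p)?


Identify each variable that appears in the formula.
Variables found: p, r
Count = 2

2


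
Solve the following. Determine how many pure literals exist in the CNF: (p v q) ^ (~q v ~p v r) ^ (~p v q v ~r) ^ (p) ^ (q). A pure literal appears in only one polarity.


Check each variable for pure literal status:
p: mixed (not pure)
q: mixed (not pure)
r: mixed (not pure)
Pure literal count = 0

0


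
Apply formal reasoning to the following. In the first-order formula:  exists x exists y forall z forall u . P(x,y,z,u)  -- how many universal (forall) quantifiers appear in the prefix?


Quantifier prefix: exists x exists y forall z forall u
Mark each quantifier type:
  E E U U
Universal count = 2, Existential count = 2
Asked for universal (forall) quantifiers: 2

2


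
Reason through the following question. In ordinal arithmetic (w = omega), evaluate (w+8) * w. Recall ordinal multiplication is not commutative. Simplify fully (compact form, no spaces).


Compute (w+8) * w.
Ordinal * is associative and left-distributive over +, but NOT commutative; for finite n>1, n*w = w but w*n stays w*n.
(w+8) * w = sup{(w+8)*k : k<w} = sup{w*k+8} = w^2 (the +8 tail is absorbed in the limit).
Result = w^2

w^2


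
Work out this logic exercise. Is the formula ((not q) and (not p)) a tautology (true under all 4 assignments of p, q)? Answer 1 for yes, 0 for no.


Check all 4 assignments:
p=0, q=0: 1
p=0, q=1: 0
p=1, q=0: 0
p=1, q=1: 0
Satisfying count = 1/4.
Tautology iff count = 4: no.

0


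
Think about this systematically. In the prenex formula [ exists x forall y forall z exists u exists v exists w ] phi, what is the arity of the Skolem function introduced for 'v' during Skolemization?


Quantifier prefix: exists x forall y forall z exists u exists v exists w
'v' is existentially quantified at position 5.
Universal variables preceding it: y, z
Skolem function arity = 2

2


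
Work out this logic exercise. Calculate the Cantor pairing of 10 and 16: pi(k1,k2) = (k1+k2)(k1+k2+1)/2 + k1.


k1 + k2 = 26
(k1+k2)(k1+k2+1)/2 = 26 * 27 / 2 = 351
pi = 351 + 10 = 361

361


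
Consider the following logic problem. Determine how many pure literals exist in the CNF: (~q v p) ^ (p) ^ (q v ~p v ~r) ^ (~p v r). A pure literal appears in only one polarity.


Check each variable for pure literal status:
p: mixed (not pure)
q: mixed (not pure)
r: mixed (not pure)
Pure literal count = 0

0


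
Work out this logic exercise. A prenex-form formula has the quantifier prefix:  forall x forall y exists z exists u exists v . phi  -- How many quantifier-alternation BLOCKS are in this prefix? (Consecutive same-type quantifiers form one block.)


Quantifier-type sequence: A A E E E  (A=forall, E=exists)
Group into maximal same-type runs:
  Ax2 | Ex3
Number of blocks = 2

2


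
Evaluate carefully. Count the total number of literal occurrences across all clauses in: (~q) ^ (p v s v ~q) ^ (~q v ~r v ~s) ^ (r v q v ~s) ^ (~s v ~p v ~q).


Counting literals in each clause:
Clause 1: 1 literal(s)
Clause 2: 3 literal(s)
Clause 3: 3 literal(s)
Clause 4: 3 literal(s)
Clause 5: 3 literal(s)
Total = 13

13


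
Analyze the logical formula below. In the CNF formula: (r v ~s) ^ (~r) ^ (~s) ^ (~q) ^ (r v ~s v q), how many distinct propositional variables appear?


Identify each variable that appears in the formula.
Variables found: q, r, s
Count = 3

3


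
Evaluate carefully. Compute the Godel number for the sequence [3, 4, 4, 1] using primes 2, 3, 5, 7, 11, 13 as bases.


Encode each element as an exponent of the corresponding prime:
  2^3 = 8
  3^4 = 81
  5^4 = 625
  7^1 = 7
Product = 8 * 81 * 625 * 7 = 2835000

2835000


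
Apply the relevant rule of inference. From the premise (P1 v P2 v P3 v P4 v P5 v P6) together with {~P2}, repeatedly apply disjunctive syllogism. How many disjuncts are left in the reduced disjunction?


Original disjuncts (6): P1, P2, P3, P4, P5, P6
Negated (eliminate): ~P2
Remaining disjuncts: P1, P3, P4, P5, P6
Count = 6 - 1 = 5

5


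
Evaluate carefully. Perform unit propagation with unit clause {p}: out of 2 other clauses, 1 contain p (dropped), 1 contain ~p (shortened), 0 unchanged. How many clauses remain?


Satisfied (removed): 1
Shortened (remain): 1
Unchanged (remain): 0
Remaining = 1 + 0 = 1

1


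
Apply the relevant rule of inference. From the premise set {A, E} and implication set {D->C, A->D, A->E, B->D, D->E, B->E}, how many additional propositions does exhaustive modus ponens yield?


Initial facts: {A, E}
Apply modus ponens to closure:
  A and A->D  =>  D
  D and D->C  =>  C
Final known: {A, C, D, E}
New propositions: {C, D}
Count = 2

2


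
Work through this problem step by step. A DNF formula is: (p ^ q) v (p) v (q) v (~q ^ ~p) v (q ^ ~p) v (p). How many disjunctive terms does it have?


A DNF formula is a disjunction of terms (conjunctions).
Terms are separated by v.
Counting the disjuncts: 6 terms.

6


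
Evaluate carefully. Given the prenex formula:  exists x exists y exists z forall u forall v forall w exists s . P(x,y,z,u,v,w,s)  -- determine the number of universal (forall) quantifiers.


Quantifier prefix: exists x exists y exists z forall u forall v forall w exists s
Mark each quantifier type:
  E E E U U U E
Universal count = 3, Existential count = 4
Asked for universal (forall) quantifiers: 3

3


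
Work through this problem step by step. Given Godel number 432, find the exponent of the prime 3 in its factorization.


Factorize 432 by dividing by 3 repeatedly.
Division steps: 3 divides 432 exactly 3 time(s).
Exponent of 3 = 3

3


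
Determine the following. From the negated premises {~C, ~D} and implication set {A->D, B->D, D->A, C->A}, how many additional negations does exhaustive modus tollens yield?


Initial negated facts: {~C, ~D}
Apply modus tollens to closure:
  ~D and A->D  =>  ~A
  ~D and B->D  =>  ~B
Final negated: {~A, ~B, ~C, ~D}
New negations: {~A, ~B}
Count = 2

2


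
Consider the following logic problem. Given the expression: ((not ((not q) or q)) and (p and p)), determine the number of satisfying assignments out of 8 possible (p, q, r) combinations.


Check all 8 assignments:
p=0, q=0, r=0: 0
p=0, q=0, r=1: 0
p=0, q=1, r=0: 0
p=0, q=1, r=1: 0
p=1, q=0, r=0: 0
p=1, q=0, r=1: 0
p=1, q=1, r=0: 0
p=1, q=1, r=1: 0
Count of True = 0

0


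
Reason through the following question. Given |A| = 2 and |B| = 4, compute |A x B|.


The Cartesian product A x B contains all ordered pairs (a, b).
|A x B| = |A| * |B| = 2 * 4 = 8

8


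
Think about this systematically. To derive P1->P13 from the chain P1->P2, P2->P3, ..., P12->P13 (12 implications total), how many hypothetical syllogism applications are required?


With 12 implications in a chain connecting 13 propositions:
P1->P2, P2->P3, ..., P12->P13
Steps needed = (number of implications) - 1 = 12 - 1 = 11

11


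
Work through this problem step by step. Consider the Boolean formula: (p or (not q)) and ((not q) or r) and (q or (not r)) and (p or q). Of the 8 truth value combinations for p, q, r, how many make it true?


Evaluate all 8 assignments for p, q, r:
p=0, q=0, r=0: 0
p=0, q=0, r=1: 0
p=0, q=1, r=0: 0
p=0, q=1, r=1: 0
p=1, q=0, r=0: 1
p=1, q=0, r=1: 0
p=1, q=1, r=0: 0
p=1, q=1, r=1: 1
Satisfying count = 2

2


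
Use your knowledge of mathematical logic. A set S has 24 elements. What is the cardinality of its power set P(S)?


The power set of a set with n elements has 2^n elements.
|P(S)| = 2^24 = 16777216

16777216


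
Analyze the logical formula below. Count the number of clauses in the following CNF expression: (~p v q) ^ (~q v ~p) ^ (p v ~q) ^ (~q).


A CNF formula is a conjunction of clauses.
Clauses are separated by ^.
Counting the conjuncts: 4 clauses.

4


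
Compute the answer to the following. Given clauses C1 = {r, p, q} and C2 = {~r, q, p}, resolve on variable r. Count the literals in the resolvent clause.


Remove r from C1 and ~r from C2.
C1 remainder: {p, q}
C2 remainder: {q, p}
Union (resolvent): {p, q}
Resolvent has 2 literal(s).

2


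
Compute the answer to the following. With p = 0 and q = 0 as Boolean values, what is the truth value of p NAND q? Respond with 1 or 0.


p = 0, q = 0
Operation: p NAND q
Evaluate: 0 NAND 0 = 1

1


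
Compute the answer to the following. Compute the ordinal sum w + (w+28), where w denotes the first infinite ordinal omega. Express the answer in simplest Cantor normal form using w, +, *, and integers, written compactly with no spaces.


Compute w + (w+28).
Ordinal + is associative but NOT commutative; for finite n>0, n + w = w but w + n stays w+n.
w + (w+28) = (w+w) + 28 = w*2+28.
Result = w*2+28

w*2+28


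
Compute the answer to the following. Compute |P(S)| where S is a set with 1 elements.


The power set of a set with n elements has 2^n elements.
|P(S)| = 2^1 = 2

2


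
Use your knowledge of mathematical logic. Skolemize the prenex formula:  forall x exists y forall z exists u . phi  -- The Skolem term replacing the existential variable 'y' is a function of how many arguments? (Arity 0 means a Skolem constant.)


Quantifier prefix: forall x exists y forall z exists u
'y' is existentially quantified at position 2.
Universal variables preceding it: x
Skolem function arity = 1

1


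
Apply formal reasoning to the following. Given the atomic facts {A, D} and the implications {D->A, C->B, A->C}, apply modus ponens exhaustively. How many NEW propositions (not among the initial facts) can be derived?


Initial facts: {A, D}
Apply modus ponens to closure:
  A and A->C  =>  C
  C and C->B  =>  B
Final known: {A, B, C, D}
New propositions: {B, C}
Count = 2

2


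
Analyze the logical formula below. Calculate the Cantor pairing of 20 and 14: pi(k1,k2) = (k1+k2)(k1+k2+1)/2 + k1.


k1 + k2 = 34
(k1+k2)(k1+k2+1)/2 = 34 * 35 / 2 = 595
pi = 595 + 20 = 615

615


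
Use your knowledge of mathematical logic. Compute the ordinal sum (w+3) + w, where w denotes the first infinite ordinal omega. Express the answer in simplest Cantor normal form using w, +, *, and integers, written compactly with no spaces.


Compute (w+3) + w.
Ordinal + is associative but NOT commutative; for finite n>0, n + w = w but w + n stays w+n.
(w+3) + w = w + (3+w) = w + w = w*2 (the finite tail 3 is absorbed by the right w).
Result = w*2

w*2


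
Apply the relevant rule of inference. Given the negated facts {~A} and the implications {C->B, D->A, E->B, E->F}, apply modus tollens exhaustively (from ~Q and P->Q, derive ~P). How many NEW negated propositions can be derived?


Initial negated facts: {~A}
Apply modus tollens to closure:
  ~A and D->A  =>  ~D
Final negated: {~A, ~D}
New negations: {~D}
Count = 1

1


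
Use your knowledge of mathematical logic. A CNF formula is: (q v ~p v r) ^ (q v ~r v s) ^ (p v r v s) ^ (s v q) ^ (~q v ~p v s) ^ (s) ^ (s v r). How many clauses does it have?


A CNF formula is a conjunction of clauses.
Clauses are separated by ^.
Counting the conjuncts: 7 clauses.

7


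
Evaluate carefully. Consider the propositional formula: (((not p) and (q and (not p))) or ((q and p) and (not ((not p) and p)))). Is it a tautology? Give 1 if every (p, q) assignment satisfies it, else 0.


Check all 4 assignments:
p=0, q=0: 0
p=0, q=1: 1
p=1, q=0: 0
p=1, q=1: 1
Satisfying count = 2/4.
Tautology iff count = 4: no.

0


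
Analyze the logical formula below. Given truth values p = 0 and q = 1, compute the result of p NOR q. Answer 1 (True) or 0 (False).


p = 0, q = 1
Operation: p NOR q
Evaluate: 0 NOR 1 = 0

0


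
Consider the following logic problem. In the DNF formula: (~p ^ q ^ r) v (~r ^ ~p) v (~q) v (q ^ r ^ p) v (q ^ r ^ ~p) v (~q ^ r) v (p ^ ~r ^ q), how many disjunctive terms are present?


A DNF formula is a disjunction of terms (conjunctions).
Terms are separated by v.
Counting the disjuncts: 7 terms.

7


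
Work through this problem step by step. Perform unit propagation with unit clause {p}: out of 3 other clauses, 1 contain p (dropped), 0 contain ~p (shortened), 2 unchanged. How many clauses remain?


Satisfied (removed): 1
Shortened (remain): 0
Unchanged (remain): 2
Remaining = 0 + 2 = 2

2


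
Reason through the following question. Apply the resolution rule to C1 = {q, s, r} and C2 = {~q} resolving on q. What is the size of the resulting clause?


Remove q from C1 and ~q from C2.
C1 remainder: {s, r}
C2 remainder: {}
Union (resolvent): {r, s}
Resolvent has 2 literal(s).

2


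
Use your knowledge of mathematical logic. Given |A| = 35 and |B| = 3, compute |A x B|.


The Cartesian product A x B contains all ordered pairs (a, b).
|A x B| = |A| * |B| = 35 * 3 = 105

105


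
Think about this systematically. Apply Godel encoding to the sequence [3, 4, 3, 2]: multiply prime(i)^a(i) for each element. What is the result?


Encode each element as an exponent of the corresponding prime:
  2^3 = 8
  3^4 = 81
  5^3 = 125
  7^2 = 49
Product = 8 * 81 * 125 * 49 = 3969000

3969000


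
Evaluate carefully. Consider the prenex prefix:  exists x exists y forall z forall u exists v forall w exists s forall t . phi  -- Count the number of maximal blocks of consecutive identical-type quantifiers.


Quantifier-type sequence: E E A A E A E A  (A=forall, E=exists)
Group into maximal same-type runs:
  Ex2 | Ax2 | Ex1 | Ax1 | Ex1 | Ax1
Number of blocks = 6

6


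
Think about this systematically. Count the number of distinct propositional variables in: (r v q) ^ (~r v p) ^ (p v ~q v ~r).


Identify each variable that appears in the formula.
Variables found: p, q, r
Count = 3

3


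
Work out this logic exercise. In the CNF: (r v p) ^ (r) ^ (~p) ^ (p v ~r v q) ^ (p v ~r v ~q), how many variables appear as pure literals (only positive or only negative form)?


Check each variable for pure literal status:
p: mixed (not pure)
q: mixed (not pure)
r: mixed (not pure)
Pure literal count = 0

0


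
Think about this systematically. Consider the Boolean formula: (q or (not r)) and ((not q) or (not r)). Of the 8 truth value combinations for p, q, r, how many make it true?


Evaluate all 8 assignments for p, q, r:
p=0, q=0, r=0: 1
p=0, q=0, r=1: 0
p=0, q=1, r=0: 1
p=0, q=1, r=1: 0
p=1, q=0, r=0: 1
p=1, q=0, r=1: 0
p=1, q=1, r=0: 1
p=1, q=1, r=1: 0
Satisfying count = 4

4


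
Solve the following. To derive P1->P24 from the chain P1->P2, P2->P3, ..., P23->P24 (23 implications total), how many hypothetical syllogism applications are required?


With 23 implications in a chain connecting 24 propositions:
P1->P2, P2->P3, ..., P23->P24
Steps needed = (number of implications) - 1 = 23 - 1 = 22

22


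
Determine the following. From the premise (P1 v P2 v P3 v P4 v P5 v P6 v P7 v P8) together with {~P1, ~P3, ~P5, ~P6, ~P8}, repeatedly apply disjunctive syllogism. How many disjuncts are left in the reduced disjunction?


Original disjuncts (8): P1, P2, P3, P4, P5, P6, P7, P8
Negated (eliminate): ~P1, ~P3, ~P5, ~P6, ~P8
Remaining disjuncts: P2, P4, P7
Count = 8 - 5 = 3

3


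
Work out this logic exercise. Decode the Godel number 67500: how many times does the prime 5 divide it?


Factorize 67500 by dividing by 5 repeatedly.
Division steps: 5 divides 67500 exactly 4 time(s).
Exponent of 5 = 4

4


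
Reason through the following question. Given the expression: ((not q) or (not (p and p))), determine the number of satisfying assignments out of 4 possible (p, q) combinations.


Check all 4 assignments:
p=0, q=0: 1
p=0, q=1: 1
p=1, q=0: 1
p=1, q=1: 0
Count of True = 3

3


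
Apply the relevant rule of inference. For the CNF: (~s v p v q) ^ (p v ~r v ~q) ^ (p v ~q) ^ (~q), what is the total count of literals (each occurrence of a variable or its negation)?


Counting literals in each clause:
Clause 1: 3 literal(s)
Clause 2: 3 literal(s)
Clause 3: 2 literal(s)
Clause 4: 1 literal(s)
Total = 9

9


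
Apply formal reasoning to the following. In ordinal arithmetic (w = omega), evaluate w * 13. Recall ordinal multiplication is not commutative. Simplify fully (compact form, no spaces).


Compute w * 13.
Ordinal * is associative and left-distributive over +, but NOT commutative; for finite n>1, n*w = w but w*n stays w*n.
w * 13 means 13 copies of w concatenated: w*13.
Result = w*13

w*13


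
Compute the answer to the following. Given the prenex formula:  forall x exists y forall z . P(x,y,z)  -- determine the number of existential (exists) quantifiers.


Quantifier prefix: forall x exists y forall z
Mark each quantifier type:
  U E U
Universal count = 2, Existential count = 1
Asked for existential (exists) quantifiers: 1

1


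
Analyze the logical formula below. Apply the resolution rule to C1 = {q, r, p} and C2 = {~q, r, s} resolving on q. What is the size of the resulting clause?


Remove q from C1 and ~q from C2.
C1 remainder: {r, p}
C2 remainder: {r, s}
Union (resolvent): {p, r, s}
Resolvent has 3 literal(s).

3


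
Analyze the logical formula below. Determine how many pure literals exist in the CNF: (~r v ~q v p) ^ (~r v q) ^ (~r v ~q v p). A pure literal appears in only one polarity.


Check each variable for pure literal status:
p: pure positive
q: mixed (not pure)
r: pure negative
Pure literal count = 2

2


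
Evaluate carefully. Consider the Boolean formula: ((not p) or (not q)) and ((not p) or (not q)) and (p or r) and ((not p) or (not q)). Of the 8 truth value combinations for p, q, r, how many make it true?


Evaluate all 8 assignments for p, q, r:
p=0, q=0, r=0: 0
p=0, q=0, r=1: 1
p=0, q=1, r=0: 0
p=0, q=1, r=1: 1
p=1, q=0, r=0: 1
p=1, q=0, r=1: 1
p=1, q=1, r=0: 0
p=1, q=1, r=1: 0
Satisfying count = 4

4


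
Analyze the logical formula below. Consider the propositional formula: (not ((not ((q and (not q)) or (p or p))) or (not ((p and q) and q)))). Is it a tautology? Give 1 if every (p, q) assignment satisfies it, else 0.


Check all 4 assignments:
p=0, q=0: 0
p=0, q=1: 0
p=1, q=0: 0
p=1, q=1: 1
Satisfying count = 1/4.
Tautology iff count = 4: no.

0


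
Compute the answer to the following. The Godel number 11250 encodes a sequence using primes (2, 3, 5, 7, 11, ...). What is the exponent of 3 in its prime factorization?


Factorize 11250 by dividing by 3 repeatedly.
Division steps: 3 divides 11250 exactly 2 time(s).
Exponent of 3 = 2

2


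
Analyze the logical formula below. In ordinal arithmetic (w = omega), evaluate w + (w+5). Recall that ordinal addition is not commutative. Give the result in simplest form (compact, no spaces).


Compute w + (w+5).
Ordinal + is associative but NOT commutative; for finite n>0, n + w = w but w + n stays w+n.
w + (w+5) = (w+w) + 5 = w*2+5.
Result = w*2+5

w*2+5


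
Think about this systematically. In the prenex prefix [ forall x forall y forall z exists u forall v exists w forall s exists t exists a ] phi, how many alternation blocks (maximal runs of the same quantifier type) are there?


Quantifier-type sequence: A A A E A E A E E  (A=forall, E=exists)
Group into maximal same-type runs:
  Ax3 | Ex1 | Ax1 | Ex1 | Ax1 | Ex2
Number of blocks = 6

6


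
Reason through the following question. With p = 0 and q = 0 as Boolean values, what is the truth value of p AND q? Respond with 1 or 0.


p = 0, q = 0
Operation: p AND q
Evaluate: 0 AND 0 = 0

0


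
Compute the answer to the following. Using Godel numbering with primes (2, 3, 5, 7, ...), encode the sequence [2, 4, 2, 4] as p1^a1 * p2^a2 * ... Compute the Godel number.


Encode each element as an exponent of the corresponding prime:
  2^2 = 4
  3^4 = 81
  5^2 = 25
  7^4 = 2401
Product = 4 * 81 * 25 * 2401 = 19448100

19448100


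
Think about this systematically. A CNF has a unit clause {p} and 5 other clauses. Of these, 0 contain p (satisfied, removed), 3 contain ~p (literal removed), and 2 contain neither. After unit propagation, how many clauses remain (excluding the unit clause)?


Satisfied (removed): 0
Shortened (remain): 3
Unchanged (remain): 2
Remaining = 3 + 2 = 5

5


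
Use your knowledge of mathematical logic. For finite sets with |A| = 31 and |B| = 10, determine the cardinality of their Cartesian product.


The Cartesian product A x B contains all ordered pairs (a, b).
|A x B| = |A| * |B| = 31 * 10 = 310

310
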